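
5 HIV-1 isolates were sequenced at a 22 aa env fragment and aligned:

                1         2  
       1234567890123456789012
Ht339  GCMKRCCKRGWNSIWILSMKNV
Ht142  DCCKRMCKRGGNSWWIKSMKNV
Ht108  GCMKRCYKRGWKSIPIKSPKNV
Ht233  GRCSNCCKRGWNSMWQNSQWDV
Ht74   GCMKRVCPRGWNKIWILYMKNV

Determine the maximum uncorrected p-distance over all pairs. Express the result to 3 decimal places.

0.636

Pairwise Hamming distances:
  Ht339 vs Ht142: 6
  Ht339 vs Ht108: 5
  Ht339 vs Ht233: 10
  Ht339 vs Ht74: 4
  Ht142 vs Ht108: 9
  Ht142 vs Ht233: 12
  Ht142 vs Ht74: 9
  Ht108 vs Ht233: 13
  Ht108 vs Ht74: 9
  Ht233 vs Ht74: 14
The largest is 14 mismatches, between Ht233 and Ht74; p = 14/22 = 0.636.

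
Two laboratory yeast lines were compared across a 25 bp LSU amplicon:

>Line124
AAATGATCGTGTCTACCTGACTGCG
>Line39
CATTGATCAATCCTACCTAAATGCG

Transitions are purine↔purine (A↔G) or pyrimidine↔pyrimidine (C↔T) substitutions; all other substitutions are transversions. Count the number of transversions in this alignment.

5

The sequences differ at positions 1 (A/C, transversion), 3 (A/T, transversion), 9 (G/A, transition), 10 (T/A, transversion), 11 (G/T, transversion), 12 (T/C, transition), 19 (G/A, transition), 21 (C/A, transversion).
Of the 8 differences, 3 transitions and 5 transversions, so the answer is 5.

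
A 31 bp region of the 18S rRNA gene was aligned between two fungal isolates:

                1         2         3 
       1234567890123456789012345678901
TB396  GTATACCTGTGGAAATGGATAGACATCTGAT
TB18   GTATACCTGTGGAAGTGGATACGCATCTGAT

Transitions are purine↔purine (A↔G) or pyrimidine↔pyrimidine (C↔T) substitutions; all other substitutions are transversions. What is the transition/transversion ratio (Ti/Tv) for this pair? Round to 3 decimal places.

2.000

The sequences differ at positions 15 (A/G, transition), 22 (G/C, transversion), 23 (A/G, transition).
Of the 3 differences, 2 transitions and 1 transversion, so Ti/Tv = 2/1 = 2.000.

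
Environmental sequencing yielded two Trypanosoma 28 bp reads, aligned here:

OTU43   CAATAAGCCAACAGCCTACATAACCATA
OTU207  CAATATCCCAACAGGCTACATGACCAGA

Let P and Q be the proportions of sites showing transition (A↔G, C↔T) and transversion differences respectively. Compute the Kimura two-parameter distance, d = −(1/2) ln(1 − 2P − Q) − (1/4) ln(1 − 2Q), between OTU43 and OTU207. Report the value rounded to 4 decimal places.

The sequences differ at positions 6 (A/T, transversion), 7 (G/C, transversion), 15 (C/G, transversion), 22 (A/G, transition), 27 (T/G, transversion).
Of the 5 differences, 1 transition and 4 transversions over 28 sites: P = 1/28 = 0.035714, Q = 4/28 = 0.142857.
d = −0.5·ln(0.785715) − 0.25·ln(0.714286) = −0.5·(-0.241161) − 0.25·(-0.336472) = 0.2047.

0.2047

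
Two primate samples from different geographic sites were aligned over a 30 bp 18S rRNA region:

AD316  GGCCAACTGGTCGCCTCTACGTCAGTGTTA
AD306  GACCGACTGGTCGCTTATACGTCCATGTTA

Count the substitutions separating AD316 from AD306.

The sequences differ at positions 2 (G/A), 5 (A/G), 15 (C/T), 17 (C/A), 24 (A/C), 25 (G/A).
That gives 6 mismatches out of 30 aligned sites, so the Hamming distance is 6.

6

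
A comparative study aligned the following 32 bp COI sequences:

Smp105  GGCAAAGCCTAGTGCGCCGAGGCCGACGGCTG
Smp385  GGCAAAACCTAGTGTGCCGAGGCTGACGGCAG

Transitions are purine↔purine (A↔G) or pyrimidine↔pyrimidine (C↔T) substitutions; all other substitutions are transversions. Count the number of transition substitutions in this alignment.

3

The sequences differ at positions 7 (G/A, transition), 15 (C/T, transition), 24 (C/T, transition), 31 (T/A, transversion).
Of the 4 differences, 3 transitions and 1 transversion, so the answer is 3.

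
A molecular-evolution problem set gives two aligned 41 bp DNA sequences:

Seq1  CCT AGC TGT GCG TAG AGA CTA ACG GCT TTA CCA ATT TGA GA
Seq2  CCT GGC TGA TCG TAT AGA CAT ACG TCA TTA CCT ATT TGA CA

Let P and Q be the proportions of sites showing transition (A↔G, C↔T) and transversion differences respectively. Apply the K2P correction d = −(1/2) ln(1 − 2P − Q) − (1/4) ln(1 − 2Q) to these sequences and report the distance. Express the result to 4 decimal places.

The sequences differ at positions 4 (A/G, transition), 9 (T/A, transversion), 10 (G/T, transversion), 15 (G/T, transversion), 20 (T/A, transversion), 21 (A/T, transversion), 25 (G/T, transversion), 27 (T/A, transversion), 33 (A/T, transversion), 40 (G/C, transversion).
Of the 10 differences, 1 transition and 9 transversions over 41 sites: P = 1/41 = 0.024390, Q = 9/41 = 0.219512.
d = −0.5·ln(0.731708) − 0.25·ln(0.560976) = −0.5·(-0.312374) − 0.25·(-0.578077) = 0.3007.

0.3007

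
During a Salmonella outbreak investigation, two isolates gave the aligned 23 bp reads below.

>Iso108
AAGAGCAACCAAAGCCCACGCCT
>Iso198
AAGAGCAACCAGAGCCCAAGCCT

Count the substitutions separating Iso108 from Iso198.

The sequences differ at positions 12 (A/G), 19 (C/A).
That gives 2 mismatches out of 23 aligned sites, so the Hamming distance is 2.

2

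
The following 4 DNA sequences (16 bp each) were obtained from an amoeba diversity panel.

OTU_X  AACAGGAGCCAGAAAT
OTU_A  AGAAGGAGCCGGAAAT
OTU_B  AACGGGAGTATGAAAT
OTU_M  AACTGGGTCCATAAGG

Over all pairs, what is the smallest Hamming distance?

Pairwise Hamming distances:
  OTU_X vs OTU_A: 3
  OTU_X vs OTU_B: 4
  OTU_X vs OTU_M: 6
  OTU_A vs OTU_B: 6
  OTU_A vs OTU_M: 9
  OTU_B vs OTU_M: 9
The smallest is 3, between OTU_X and OTU_A.

3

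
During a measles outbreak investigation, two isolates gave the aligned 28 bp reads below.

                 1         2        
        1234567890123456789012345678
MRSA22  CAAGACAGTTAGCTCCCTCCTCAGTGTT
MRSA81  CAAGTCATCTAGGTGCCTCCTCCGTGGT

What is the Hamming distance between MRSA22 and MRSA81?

The sequences differ at positions 5 (A/T), 8 (G/T), 9 (T/C), 13 (C/G), 15 (C/G), 23 (A/C), 27 (T/G).
That gives 7 mismatches out of 28 aligned sites, so the Hamming distance is 7.

7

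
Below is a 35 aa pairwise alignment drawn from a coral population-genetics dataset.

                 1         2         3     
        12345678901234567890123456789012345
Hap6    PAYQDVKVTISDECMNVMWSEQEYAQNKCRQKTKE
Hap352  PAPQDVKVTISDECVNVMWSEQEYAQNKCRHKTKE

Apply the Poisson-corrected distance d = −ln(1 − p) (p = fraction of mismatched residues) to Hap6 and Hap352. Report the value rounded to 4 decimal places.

0.0896

The sequences differ at positions 3 (Y/P), 15 (M/V), 31 (Q/H).
p = 3/35 = 0.085714.
d = −ln(1 − 0.085714) = −ln(0.914286) = 0.0896.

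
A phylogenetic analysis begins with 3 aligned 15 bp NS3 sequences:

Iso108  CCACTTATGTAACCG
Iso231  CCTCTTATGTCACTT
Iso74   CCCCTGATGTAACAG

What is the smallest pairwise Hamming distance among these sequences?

3

Pairwise Hamming distances:
  Iso108 vs Iso231: 4
  Iso108 vs Iso74: 3
  Iso231 vs Iso74: 5
The smallest is 3, between Iso108 and Iso74.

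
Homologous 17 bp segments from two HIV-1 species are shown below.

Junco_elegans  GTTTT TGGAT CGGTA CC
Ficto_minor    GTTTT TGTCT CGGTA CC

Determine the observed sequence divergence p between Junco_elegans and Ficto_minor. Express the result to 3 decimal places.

Mismatches occur at site 8 (G↔T), site 9 (A↔C).
There are 2 differences over 17 sites, so p = 2/17 = 0.118.

0.118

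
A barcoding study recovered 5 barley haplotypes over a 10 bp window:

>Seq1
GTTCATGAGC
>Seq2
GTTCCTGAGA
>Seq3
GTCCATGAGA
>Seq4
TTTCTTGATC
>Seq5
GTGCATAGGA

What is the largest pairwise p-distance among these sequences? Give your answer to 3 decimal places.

0.700

Pairwise Hamming distances:
  Seq1 vs Seq2: 2
  Seq1 vs Seq3: 2
  Seq1 vs Seq4: 3
  Seq1 vs Seq5: 4
  Seq2 vs Seq3: 2
  Seq2 vs Seq4: 4
  Seq2 vs Seq5: 4
  Seq3 vs Seq4: 5
  Seq3 vs Seq5: 3
  Seq4 vs Seq5: 7
The largest is 7 mismatches, between Seq4 and Seq5; p = 7/10 = 0.700.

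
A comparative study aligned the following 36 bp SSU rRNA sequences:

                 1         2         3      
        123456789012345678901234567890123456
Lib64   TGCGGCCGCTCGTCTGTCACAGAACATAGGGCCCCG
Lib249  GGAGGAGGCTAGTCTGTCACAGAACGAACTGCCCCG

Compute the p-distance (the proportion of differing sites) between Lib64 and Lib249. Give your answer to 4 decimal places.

0.2500

The sequences differ at positions 1 (T/G), 3 (C/A), 6 (C/A), 7 (C/G), 11 (C/A), 26 (A/G), 27 (T/A), 29 (G/C), 30 (G/T).
There are 9 differences over 36 sites, so p = 9/36 = 0.2500.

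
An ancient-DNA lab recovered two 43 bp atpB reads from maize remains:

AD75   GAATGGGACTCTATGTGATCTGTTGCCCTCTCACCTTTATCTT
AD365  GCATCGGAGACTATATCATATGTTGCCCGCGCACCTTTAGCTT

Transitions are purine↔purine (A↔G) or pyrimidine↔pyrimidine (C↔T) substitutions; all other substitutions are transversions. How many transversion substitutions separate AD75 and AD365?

9

Mismatches occur at site 2 (A↔C, transversion), site 5 (G↔C, transversion), site 9 (C↔G, transversion), site 10 (T↔A, transversion), site 15 (G↔A, transition), site 17 (G↔C, transversion), site 20 (C↔A, transversion), site 29 (T↔G, transversion), site 31 (T↔G, transversion), site 40 (T↔G, transversion).
Of the 10 differences, 1 transition and 9 transversions, so the answer is 9.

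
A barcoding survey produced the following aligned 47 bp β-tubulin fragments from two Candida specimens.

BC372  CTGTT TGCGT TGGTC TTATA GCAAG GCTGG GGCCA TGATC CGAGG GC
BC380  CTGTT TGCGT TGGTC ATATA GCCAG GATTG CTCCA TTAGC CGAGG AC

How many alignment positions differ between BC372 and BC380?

Differing sites — 16:T/A; 23:A/C; 27:C/A; 29:G/T; 31:G/C; 32:G/T; 37:G/T; 39:T/G; 46:G/A.
That gives 9 mismatches out of 47 aligned sites, so the Hamming distance is 9.

9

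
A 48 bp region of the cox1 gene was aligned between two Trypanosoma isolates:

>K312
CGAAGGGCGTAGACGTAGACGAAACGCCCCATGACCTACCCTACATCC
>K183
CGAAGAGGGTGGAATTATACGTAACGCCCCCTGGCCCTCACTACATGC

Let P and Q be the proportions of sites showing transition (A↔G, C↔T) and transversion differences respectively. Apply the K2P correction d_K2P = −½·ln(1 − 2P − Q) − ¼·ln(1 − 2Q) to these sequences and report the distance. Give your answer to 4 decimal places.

0.3361

The sequences differ at positions 6 (G/A, transition), 8 (C/G, transversion), 11 (A/G, transition), 14 (C/A, transversion), 15 (G/T, transversion), 18 (G/T, transversion), 22 (A/T, transversion), 31 (A/C, transversion), 34 (A/G, transition), 37 (T/C, transition), 38 (A/T, transversion), 40 (C/A, transversion), 47 (C/G, transversion).
Of the 13 differences, 4 transitions and 9 transversions over 48 sites: P = 4/48 = 0.083333, Q = 9/48 = 0.187500.
d = −0.5·ln(0.645834) − 0.25·ln(0.625000) = −0.5·(-0.437213) − 0.25·(-0.470004) = 0.3361.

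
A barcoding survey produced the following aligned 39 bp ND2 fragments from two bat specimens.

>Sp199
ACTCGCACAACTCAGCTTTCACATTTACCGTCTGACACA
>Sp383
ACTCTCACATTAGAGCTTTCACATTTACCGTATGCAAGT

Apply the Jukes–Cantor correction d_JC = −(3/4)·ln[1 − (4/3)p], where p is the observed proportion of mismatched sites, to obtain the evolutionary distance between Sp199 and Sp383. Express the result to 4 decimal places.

0.3138

Mismatches occur at site 5 (G/T), site 10 (A/T), site 11 (C/T), site 12 (T/A), site 13 (C/G), site 32 (C/A), site 35 (A/C), site 36 (C/A), site 38 (C/G), site 39 (A/T).
p = 10/39 = 0.256410.
d = −0.75 · ln(1 − (4/3)·0.256410) = −0.75 · ln(0.658120) = −0.75 · (-0.418368) = 0.3138.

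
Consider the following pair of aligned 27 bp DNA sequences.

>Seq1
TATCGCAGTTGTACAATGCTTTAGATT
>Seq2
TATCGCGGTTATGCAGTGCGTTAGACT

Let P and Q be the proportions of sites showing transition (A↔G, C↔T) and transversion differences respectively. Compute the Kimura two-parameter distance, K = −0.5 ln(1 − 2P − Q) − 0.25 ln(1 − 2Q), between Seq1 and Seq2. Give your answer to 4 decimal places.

Mismatches occur at site 7 (A/G, transition), site 11 (G/A, transition), site 13 (A/G, transition), site 16 (A/G, transition), site 20 (T/G, transversion), site 26 (T/C, transition).
Of the 6 differences, 5 transitions and 1 transversion over 27 sites: P = 5/27 = 0.185185, Q = 1/27 = 0.037037.
d = −0.5·ln(0.592593) − 0.25·ln(0.925926) = −0.5·(-0.523247) − 0.25·(-0.076961) = 0.2809.

0.2809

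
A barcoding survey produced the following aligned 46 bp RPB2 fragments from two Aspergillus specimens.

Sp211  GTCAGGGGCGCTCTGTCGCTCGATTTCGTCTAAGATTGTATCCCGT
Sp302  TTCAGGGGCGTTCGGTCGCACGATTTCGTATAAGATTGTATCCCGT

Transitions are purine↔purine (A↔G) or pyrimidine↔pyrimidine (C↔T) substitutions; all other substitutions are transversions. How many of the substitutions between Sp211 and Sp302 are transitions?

Mismatches occur at site 1 (G↔T, transversion), site 11 (C↔T, transition), site 14 (T↔G, transversion), site 20 (T↔A, transversion), site 30 (C↔A, transversion).
Of the 5 differences, 1 transition and 4 transversions, so the answer is 1.

1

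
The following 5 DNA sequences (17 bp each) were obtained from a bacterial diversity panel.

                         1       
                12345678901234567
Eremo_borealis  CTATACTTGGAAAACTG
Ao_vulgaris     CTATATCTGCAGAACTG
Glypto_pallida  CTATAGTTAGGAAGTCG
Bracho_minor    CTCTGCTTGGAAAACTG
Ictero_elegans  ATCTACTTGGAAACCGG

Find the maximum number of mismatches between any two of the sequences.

Pairwise Hamming distances:
  Eremo_borealis vs Ao_vulgaris: 4
  Eremo_borealis vs Glypto_pallida: 6
  Eremo_borealis vs Bracho_minor: 2
  Eremo_borealis vs Ictero_elegans: 4
  Ao_vulgaris vs Glypto_pallida: 9
  Ao_vulgaris vs Bracho_minor: 6
  Ao_vulgaris vs Ictero_elegans: 8
  Glypto_pallida vs Bracho_minor: 8
  Glypto_pallida vs Ictero_elegans: 8
  Bracho_minor vs Ictero_elegans: 4
The largest is 9, between Ao_vulgaris and Glypto_pallida.

9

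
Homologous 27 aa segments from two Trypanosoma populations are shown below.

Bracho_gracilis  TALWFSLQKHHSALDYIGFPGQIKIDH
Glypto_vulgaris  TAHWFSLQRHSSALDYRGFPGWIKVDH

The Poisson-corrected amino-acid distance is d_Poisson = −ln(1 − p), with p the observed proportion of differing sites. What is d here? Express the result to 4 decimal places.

0.2513

The sequences differ at positions 3 (L/H), 9 (K/R), 11 (H/S), 17 (I/R), 22 (Q/W), 25 (I/V).
p = 6/27 = 0.222222.
d = −ln(1 − 0.222222) = −ln(0.777778) = 0.2513.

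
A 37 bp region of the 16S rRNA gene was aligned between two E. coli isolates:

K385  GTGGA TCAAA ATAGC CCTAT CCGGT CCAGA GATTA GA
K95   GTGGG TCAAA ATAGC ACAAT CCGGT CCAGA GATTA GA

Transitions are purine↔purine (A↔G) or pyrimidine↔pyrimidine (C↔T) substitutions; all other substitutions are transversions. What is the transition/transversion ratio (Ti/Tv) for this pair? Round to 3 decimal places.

Differing sites — 5:A/G (Ti); 16:C/A (Tv); 18:T/A (Tv).
Of the 3 differences, 1 transition and 2 transversions, so Ti/Tv = 1/2 = 0.500.

0.500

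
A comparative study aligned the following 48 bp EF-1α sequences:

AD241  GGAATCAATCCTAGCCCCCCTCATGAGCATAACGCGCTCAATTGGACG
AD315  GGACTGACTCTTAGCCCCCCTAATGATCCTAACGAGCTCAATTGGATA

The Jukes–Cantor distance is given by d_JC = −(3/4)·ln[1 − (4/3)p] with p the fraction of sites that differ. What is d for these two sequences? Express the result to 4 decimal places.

0.2441

The sequences differ at positions 4 (A/C), 6 (C/G), 8 (A/C), 11 (C/T), 22 (C/A), 27 (G/T), 29 (A/C), 35 (C/A), 47 (C/T), 48 (G/A).
p = 10/48 = 0.208333.
d = −0.75 · ln(1 − (4/3)·0.208333) = −0.75 · ln(0.722223) = −0.75 · (-0.325421) = 0.2441.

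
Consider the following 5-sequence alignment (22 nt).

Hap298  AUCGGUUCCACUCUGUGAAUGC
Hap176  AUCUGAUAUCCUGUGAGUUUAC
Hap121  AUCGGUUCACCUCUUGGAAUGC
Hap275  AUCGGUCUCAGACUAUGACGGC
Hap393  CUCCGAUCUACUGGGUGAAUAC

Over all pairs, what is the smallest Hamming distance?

Pairwise Hamming distances:
  Hap298 vs Hap176: 10
  Hap298 vs Hap121: 4
  Hap298 vs Hap275: 7
  Hap298 vs Hap393: 7
  Hap176 vs Hap121: 10
  Hap176 vs Hap275: 15
  Hap176 vs Hap393: 8
  Hap121 vs Hap275: 10
  Hap121 vs Hap393: 10
  Hap275 vs Hap393: 14
The smallest is 4, between Hap298 and Hap121.

4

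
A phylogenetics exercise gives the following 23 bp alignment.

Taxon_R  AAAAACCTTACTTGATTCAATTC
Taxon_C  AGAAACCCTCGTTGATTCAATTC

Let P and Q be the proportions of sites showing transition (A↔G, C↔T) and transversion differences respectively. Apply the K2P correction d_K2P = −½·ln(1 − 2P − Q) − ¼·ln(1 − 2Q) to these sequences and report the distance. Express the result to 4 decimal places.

The sequences differ at positions 2 (A/G, transition), 8 (T/C, transition), 10 (A/C, transversion), 11 (C/G, transversion).
Of the 4 differences, 2 transitions and 2 transversions over 23 sites: P = 2/23 = 0.086957, Q = 2/23 = 0.086957.
d = −0.5·ln(0.739129) − 0.25·ln(0.826086) = −0.5·(-0.302283) − 0.25·(-0.191056) = 0.1989.

0.1989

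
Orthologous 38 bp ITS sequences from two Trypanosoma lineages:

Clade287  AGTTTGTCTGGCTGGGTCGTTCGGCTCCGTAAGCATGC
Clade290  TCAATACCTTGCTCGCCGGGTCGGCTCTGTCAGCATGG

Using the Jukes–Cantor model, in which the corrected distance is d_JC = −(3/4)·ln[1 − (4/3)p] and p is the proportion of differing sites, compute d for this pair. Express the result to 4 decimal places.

The sequences differ at positions 1 (A/T), 2 (G/C), 3 (T/A), 4 (T/A), 6 (G/A), 7 (T/C), 10 (G/T), 14 (G/C), 16 (G/C), 17 (T/C), 18 (C/G), 20 (T/G), 28 (C/T), 31 (A/C), 38 (C/G).
p = 15/38 = 0.394737.
d = −0.75 · ln(1 − (4/3)·0.394737) = −0.75 · ln(0.473684) = −0.75 · (-0.747215) = 0.5604.

0.5604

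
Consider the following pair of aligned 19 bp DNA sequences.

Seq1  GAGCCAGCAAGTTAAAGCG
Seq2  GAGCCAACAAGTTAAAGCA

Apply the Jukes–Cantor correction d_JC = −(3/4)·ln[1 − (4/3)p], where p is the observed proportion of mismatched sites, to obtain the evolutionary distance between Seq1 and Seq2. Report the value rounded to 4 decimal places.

Differing sites — 7:G/A; 19:G/A.
p = 2/19 = 0.105263.
d = −0.75 · ln(1 − (4/3)·0.105263) = −0.75 · ln(0.859649) = −0.75 · (-0.151231) = 0.1134.

0.1134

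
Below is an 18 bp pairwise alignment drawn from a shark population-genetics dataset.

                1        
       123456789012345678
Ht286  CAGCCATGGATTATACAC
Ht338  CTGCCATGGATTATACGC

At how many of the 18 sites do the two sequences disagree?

2

Mismatches occur at site 2 (A/T), site 17 (A/G).
That gives 2 mismatches out of 18 aligned sites, so the Hamming distance is 2.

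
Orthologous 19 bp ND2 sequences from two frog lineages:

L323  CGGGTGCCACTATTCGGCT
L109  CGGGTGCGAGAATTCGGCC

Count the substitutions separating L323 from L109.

Mismatches occur at site 8 (C/G), site 10 (C/G), site 11 (T/A), site 19 (T/C).
That gives 4 mismatches out of 19 aligned sites, so the Hamming distance is 4.

4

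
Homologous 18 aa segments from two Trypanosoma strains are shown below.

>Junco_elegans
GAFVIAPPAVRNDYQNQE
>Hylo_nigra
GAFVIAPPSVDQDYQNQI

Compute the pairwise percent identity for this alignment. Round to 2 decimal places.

77.78%

Mismatches occur at site 9 (A↔S), site 11 (R↔D), site 12 (N↔Q), site 18 (E↔I).
14 of the 18 sites match, so the percent identity is 14/18 × 100 = 77.78%.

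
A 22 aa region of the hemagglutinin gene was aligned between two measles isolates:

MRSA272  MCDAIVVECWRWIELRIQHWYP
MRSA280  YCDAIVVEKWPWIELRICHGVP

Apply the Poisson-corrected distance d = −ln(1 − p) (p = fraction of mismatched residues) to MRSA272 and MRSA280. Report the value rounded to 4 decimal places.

0.3185

Mismatches occur at site 1 (M→Y), site 9 (C→K), site 11 (R→P), site 18 (Q→C), site 20 (W→G), site 21 (Y→V).
p = 6/22 = 0.272727.
d = −ln(1 − 0.272727) = −ln(0.727273) = 0.3185.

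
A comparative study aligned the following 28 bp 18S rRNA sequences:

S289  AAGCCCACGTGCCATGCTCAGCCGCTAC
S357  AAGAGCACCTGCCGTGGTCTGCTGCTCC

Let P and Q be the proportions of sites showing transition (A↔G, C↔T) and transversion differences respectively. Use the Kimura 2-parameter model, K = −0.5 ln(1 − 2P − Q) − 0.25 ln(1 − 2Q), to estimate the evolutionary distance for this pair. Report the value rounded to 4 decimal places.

0.3608

Differing sites — 4:C/A (Tv); 5:C/G (Tv); 9:G/C (Tv); 14:A/G (Ti); 17:C/G (Tv); 20:A/T (Tv); 23:C/T (Ti); 27:A/C (Tv).
Of the 8 differences, 2 transitions and 6 transversions over 28 sites: P = 2/28 = 0.071429, Q = 6/28 = 0.214286.
d = −0.5·ln(0.642856) − 0.25·ln(0.571428) = −0.5·(-0.441835) − 0.25·(-0.559617) = 0.3608.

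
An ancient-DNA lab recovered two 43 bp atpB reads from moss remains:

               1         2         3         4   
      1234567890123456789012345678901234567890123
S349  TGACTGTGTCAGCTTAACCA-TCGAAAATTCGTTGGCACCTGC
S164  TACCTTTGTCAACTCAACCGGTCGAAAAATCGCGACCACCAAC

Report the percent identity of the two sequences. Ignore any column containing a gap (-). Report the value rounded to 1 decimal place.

Excluding the 1 gap column leaves 42 comparable sites.
Mismatches occur at site 2 (G/A), site 3 (A/C), site 6 (G/T), site 12 (G/A), site 15 (T/C), site 20 (A/G), site 29 (T/A), site 33 (T/C), site 34 (T/G), site 35 (G/A), site 36 (G/C), site 41 (T/A), site 42 (G/A).
29 of the 42 comparable sites match, so the percent identity is 29/42 × 100 = 69.0%.

69.0%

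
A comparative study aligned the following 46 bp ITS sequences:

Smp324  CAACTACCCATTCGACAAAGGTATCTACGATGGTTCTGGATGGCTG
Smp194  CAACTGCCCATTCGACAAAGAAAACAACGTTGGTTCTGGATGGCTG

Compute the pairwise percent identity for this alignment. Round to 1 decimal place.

87.0%

Differing sites — 6:A/G; 21:G/A; 22:T/A; 24:T/A; 26:T/A; 30:A/T.
40 of the 46 sites match, so the percent identity is 40/46 × 100 = 87.0%.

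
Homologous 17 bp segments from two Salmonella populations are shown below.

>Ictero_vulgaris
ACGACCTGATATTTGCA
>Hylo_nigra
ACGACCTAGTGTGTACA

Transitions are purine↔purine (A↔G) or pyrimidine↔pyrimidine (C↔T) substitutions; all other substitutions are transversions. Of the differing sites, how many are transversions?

1

Differing sites — 8:G/A (Ti); 9:A/G (Ti); 11:A/G (Ti); 13:T/G (Tv); 15:G/A (Ti).
Of the 5 differences, 4 transitions and 1 transversion, so the answer is 1.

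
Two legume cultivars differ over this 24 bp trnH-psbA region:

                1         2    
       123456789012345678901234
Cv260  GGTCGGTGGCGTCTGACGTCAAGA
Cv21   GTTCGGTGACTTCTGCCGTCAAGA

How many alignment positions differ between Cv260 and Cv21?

The sequences differ at positions 2 (G/T), 9 (G/A), 11 (G/T), 16 (A/C).
That gives 4 mismatches out of 24 aligned sites, so the Hamming distance is 4.

4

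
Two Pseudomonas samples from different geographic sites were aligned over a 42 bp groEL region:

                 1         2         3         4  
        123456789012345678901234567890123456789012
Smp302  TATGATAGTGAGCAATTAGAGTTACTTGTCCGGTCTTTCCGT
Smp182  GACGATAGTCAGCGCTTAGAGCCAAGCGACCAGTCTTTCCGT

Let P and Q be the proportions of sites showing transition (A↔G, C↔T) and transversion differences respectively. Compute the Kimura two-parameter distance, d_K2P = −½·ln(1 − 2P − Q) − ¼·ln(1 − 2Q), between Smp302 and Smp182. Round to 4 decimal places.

Mismatches occur at site 1 (T/G, transversion), site 3 (T/C, transition), site 10 (G/C, transversion), site 14 (A/G, transition), site 15 (A/C, transversion), site 22 (T/C, transition), site 23 (T/C, transition), site 25 (C/A, transversion), site 26 (T/G, transversion), site 27 (T/C, transition), site 29 (T/A, transversion), site 32 (G/A, transition).
Of the 12 differences, 6 transitions and 6 transversions over 42 sites: P = 6/42 = 0.142857, Q = 6/42 = 0.142857.
d = −0.5·ln(0.571429) − 0.25·ln(0.714286) = −0.5·(-0.559615) − 0.25·(-0.336472) = 0.3639.

0.3639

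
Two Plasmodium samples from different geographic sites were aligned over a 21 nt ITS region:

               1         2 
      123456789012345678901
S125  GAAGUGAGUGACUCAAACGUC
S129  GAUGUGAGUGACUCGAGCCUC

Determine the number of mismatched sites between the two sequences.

4

Differing sites — 3:A/U; 15:A/G; 17:A/G; 19:G/C.
That gives 4 mismatches out of 21 aligned sites, so the Hamming distance is 4.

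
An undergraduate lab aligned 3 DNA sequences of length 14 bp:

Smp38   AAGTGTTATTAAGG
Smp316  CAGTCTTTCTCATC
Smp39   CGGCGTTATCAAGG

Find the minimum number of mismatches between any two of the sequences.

4

Pairwise Hamming distances:
  Smp38 vs Smp316: 7
  Smp38 vs Smp39: 4
  Smp316 vs Smp39: 9
The smallest is 4, between Smp38 and Smp39.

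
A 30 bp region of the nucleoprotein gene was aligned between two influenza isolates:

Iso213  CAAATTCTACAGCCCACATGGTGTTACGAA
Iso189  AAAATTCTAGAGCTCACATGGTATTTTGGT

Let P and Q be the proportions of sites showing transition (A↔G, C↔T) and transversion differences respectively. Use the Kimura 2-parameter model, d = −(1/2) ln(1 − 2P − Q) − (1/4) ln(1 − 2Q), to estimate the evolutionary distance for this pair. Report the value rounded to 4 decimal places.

0.3330

Differing sites — 1:C/A (Tv); 10:C/G (Tv); 14:C/T (Ti); 23:G/A (Ti); 26:A/T (Tv); 27:C/T (Ti); 29:A/G (Ti); 30:A/T (Tv).
Of the 8 differences, 4 transitions and 4 transversions over 30 sites: P = 4/30 = 0.133333, Q = 4/30 = 0.133333.
d = −0.5·ln(0.600001) − 0.25·ln(0.733334) = −0.5·(-0.510824) − 0.25·(-0.310154) = 0.3330.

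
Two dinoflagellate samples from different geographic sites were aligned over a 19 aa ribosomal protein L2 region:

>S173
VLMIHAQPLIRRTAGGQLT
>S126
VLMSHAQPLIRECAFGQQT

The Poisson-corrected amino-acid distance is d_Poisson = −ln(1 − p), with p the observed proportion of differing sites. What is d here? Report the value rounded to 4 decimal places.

The sequences differ at positions 4 (I/S), 12 (R/E), 13 (T/C), 15 (G/F), 18 (L/Q).
p = 5/19 = 0.263158.
d = −ln(1 − 0.263158) = −ln(0.736842) = 0.3054.

0.3054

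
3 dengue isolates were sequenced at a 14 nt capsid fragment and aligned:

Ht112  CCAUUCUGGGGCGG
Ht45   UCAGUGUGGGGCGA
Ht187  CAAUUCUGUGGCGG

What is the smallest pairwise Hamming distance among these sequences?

2

Pairwise Hamming distances:
  Ht112 vs Ht45: 4
  Ht112 vs Ht187: 2
  Ht45 vs Ht187: 6
The smallest is 2, between Ht112 and Ht187.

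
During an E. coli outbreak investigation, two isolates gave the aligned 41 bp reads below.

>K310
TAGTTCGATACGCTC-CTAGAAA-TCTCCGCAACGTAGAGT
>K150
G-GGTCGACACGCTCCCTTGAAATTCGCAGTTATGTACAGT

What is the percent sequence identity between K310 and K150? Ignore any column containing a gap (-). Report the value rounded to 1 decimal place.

73.7%

Excluding the 3 gap columns leaves 38 comparable sites.
Mismatches occur at site 1 (T↔G), site 4 (T↔G), site 9 (T↔C), site 19 (A↔T), site 27 (T↔G), site 29 (C↔A), site 31 (C↔T), site 32 (A↔T), site 34 (C↔T), site 38 (G↔C).
28 of the 38 comparable sites match, so the percent identity is 28/38 × 100 = 73.7%.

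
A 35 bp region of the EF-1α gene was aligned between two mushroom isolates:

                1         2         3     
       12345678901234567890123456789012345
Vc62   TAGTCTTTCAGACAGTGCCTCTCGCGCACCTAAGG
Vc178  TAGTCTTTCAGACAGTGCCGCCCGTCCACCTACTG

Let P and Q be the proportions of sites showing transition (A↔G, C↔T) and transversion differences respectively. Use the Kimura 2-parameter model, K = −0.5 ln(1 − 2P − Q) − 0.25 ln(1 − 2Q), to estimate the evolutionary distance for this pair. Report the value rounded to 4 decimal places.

Mismatches occur at site 20 (T↔G, transversion), site 22 (T↔C, transition), site 25 (C↔T, transition), site 26 (G↔C, transversion), site 33 (A↔C, transversion), site 34 (G↔T, transversion).
Of the 6 differences, 2 transitions and 4 transversions over 35 sites: P = 2/35 = 0.057143, Q = 4/35 = 0.114286.
d = −0.5·ln(0.771428) − 0.25·ln(0.771428) = −0.5·(-0.259512) − 0.25·(-0.259512) = 0.1946.

0.1946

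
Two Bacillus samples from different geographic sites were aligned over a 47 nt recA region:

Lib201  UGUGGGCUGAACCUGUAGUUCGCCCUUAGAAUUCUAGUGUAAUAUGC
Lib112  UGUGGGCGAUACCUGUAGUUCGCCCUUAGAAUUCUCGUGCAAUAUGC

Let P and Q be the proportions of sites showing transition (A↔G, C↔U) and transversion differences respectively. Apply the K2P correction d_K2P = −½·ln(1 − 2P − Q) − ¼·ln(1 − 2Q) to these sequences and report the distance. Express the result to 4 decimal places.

0.1148

Differing sites — 8:U/G (Tv); 9:G/A (Ti); 10:A/U (Tv); 36:A/C (Tv); 40:U/C (Ti).
Of the 5 differences, 2 transitions and 3 transversions over 47 sites: P = 2/47 = 0.042553, Q = 3/47 = 0.063830.
d = −0.5·ln(0.851064) − 0.25·ln(0.872340) = −0.5·(-0.161268) − 0.25·(-0.136576) = 0.1148.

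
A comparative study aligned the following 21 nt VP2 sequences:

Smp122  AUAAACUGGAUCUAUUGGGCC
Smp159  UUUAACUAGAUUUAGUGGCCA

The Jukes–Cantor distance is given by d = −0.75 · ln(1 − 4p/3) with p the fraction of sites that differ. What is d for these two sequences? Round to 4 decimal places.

0.4408

Differing sites — 1:A/U; 3:A/U; 8:G/A; 12:C/U; 15:U/G; 19:G/C; 21:C/A.
p = 7/21 = 0.333333.
d = −0.75 · ln(1 − (4/3)·0.333333) = −0.75 · ln(0.555556) = −0.75 · (-0.587786) = 0.4408.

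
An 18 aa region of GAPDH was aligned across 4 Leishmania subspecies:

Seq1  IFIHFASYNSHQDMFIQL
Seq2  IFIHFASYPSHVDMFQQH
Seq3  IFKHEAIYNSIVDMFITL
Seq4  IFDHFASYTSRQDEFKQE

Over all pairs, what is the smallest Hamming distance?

4

Pairwise Hamming distances:
  Seq1 vs Seq2: 4
  Seq1 vs Seq3: 6
  Seq1 vs Seq4: 6
  Seq2 vs Seq3: 8
  Seq2 vs Seq4: 7
  Seq3 vs Seq4: 10
The smallest is 4, between Seq1 and Seq2.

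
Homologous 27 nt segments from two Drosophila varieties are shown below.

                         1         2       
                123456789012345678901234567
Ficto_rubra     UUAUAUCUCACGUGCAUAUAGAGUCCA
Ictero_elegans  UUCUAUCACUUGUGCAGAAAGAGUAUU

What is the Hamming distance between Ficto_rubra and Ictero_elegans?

Differing sites — 3:A/C; 8:U/A; 10:A/U; 11:C/U; 17:U/G; 19:U/A; 25:C/A; 26:C/U; 27:A/U.
That gives 9 mismatches out of 27 aligned sites, so the Hamming distance is 9.

9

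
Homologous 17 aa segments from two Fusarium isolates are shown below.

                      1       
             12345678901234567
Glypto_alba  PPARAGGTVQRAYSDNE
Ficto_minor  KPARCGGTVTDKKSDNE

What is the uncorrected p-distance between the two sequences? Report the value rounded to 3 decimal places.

0.353

The sequences differ at positions 1 (P/K), 5 (A/C), 10 (Q/T), 11 (R/D), 12 (A/K), 13 (Y/K).
There are 6 differences over 17 sites, so p = 6/17 = 0.353.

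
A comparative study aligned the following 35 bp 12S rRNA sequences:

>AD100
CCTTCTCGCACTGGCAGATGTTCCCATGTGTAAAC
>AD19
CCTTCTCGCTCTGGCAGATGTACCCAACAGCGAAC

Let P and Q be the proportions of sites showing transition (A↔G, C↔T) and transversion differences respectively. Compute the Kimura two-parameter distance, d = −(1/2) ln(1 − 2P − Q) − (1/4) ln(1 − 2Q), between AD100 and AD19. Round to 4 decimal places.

0.2327

Mismatches occur at site 10 (A→T, transversion), site 22 (T→A, transversion), site 27 (T→A, transversion), site 28 (G→C, transversion), site 29 (T→A, transversion), site 31 (T→C, transition), site 32 (A→G, transition).
Of the 7 differences, 2 transitions and 5 transversions over 35 sites: P = 2/35 = 0.057143, Q = 5/35 = 0.142857.
d = −0.5·ln(0.742857) − 0.25·ln(0.714286) = −0.5·(-0.297252) − 0.25·(-0.336472) = 0.2327.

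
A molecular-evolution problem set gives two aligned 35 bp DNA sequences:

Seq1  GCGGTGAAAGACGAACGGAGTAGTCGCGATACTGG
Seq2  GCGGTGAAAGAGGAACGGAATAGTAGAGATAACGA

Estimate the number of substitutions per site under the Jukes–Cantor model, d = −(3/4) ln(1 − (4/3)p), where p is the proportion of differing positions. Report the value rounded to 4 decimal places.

0.2326

Mismatches occur at site 12 (C→G), site 20 (G→A), site 25 (C→A), site 27 (C→A), site 32 (C→A), site 33 (T→C), site 35 (G→A).
p = 7/35 = 0.200000.
d = −0.75 · ln(1 − (4/3)·0.200000) = −0.75 · ln(0.733333) = −0.75 · (-0.310155) = 0.2326.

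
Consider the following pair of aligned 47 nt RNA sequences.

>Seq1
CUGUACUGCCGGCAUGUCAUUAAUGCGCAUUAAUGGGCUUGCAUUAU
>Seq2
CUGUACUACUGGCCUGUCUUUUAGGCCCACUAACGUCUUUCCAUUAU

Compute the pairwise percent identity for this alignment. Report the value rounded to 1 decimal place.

Mismatches occur at site 8 (G/A), site 10 (C/U), site 14 (A/C), site 19 (A/U), site 22 (A/U), site 24 (U/G), site 27 (G/C), site 30 (U/C), site 34 (U/C), site 36 (G/U), site 37 (G/C), site 38 (C/U), site 41 (G/C).
34 of the 47 sites match, so the percent identity is 34/47 × 100 = 72.3%.

72.3%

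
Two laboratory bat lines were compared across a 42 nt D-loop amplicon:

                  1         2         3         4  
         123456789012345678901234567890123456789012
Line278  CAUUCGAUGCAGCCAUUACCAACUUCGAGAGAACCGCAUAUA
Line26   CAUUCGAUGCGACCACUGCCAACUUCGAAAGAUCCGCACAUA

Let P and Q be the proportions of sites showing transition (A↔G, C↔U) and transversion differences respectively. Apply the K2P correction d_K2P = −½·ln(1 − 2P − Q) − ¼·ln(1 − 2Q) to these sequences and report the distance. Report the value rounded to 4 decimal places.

The sequences differ at positions 11 (A/G, transition), 12 (G/A, transition), 16 (U/C, transition), 18 (A/G, transition), 29 (G/A, transition), 33 (A/U, transversion), 39 (U/C, transition).
Of the 7 differences, 6 transitions and 1 transversion over 42 sites: P = 6/42 = 0.142857, Q = 1/42 = 0.023810.
d = −0.5·ln(0.690476) − 0.25·ln(0.952380) = −0.5·(-0.370374) − 0.25·(-0.048791) = 0.1974.

0.1974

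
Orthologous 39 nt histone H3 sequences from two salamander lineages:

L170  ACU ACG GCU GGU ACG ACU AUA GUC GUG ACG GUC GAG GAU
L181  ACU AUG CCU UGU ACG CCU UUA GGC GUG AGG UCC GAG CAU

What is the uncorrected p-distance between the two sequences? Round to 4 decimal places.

0.2564

Mismatches occur at site 5 (C↔U), site 7 (G↔C), site 10 (G↔U), site 16 (A↔C), site 19 (A↔U), site 23 (U↔G), site 29 (C↔G), site 31 (G↔U), site 32 (U↔C), site 37 (G↔C).
There are 10 differences over 39 sites, so p = 10/39 = 0.2564.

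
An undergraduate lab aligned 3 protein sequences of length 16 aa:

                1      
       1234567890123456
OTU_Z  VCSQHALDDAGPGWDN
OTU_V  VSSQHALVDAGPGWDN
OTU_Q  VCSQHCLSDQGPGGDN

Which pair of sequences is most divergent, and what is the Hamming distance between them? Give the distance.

5

Pairwise Hamming distances:
  OTU_Z vs OTU_V: 2
  OTU_Z vs OTU_Q: 4
  OTU_V vs OTU_Q: 5
The largest is 5, between OTU_V and OTU_Q.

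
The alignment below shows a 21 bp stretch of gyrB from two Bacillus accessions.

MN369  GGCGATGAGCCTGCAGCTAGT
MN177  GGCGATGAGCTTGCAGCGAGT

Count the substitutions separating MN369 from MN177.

The sequences differ at positions 11 (C/T), 18 (T/G).
That gives 2 mismatches out of 21 aligned sites, so the Hamming distance is 2.

2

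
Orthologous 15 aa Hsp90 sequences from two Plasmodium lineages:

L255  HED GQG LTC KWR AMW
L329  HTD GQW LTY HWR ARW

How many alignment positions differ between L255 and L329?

5

Mismatches occur at site 2 (E→T), site 6 (G→W), site 9 (C→Y), site 10 (K→H), site 14 (M→R).
That gives 5 mismatches out of 15 aligned sites, so the Hamming distance is 5.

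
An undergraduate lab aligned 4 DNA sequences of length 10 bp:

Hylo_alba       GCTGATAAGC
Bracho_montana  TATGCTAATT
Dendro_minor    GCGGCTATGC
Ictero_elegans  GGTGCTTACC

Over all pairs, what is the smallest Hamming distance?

Pairwise Hamming distances:
  Hylo_alba vs Bracho_montana: 5
  Hylo_alba vs Dendro_minor: 3
  Hylo_alba vs Ictero_elegans: 4
  Bracho_montana vs Dendro_minor: 6
  Bracho_montana vs Ictero_elegans: 5
  Dendro_minor vs Ictero_elegans: 5
The smallest is 3, between Hylo_alba and Dendro_minor.

3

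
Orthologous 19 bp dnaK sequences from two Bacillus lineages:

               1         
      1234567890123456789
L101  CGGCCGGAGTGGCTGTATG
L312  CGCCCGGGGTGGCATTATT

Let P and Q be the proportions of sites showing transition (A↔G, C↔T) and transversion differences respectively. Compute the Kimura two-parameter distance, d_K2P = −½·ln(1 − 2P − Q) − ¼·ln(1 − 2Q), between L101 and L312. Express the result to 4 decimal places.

0.3264

The sequences differ at positions 3 (G/C, transversion), 8 (A/G, transition), 14 (T/A, transversion), 15 (G/T, transversion), 19 (G/T, transversion).
Of the 5 differences, 1 transition and 4 transversions over 19 sites: P = 1/19 = 0.052632, Q = 4/19 = 0.210526.
d = −0.5·ln(0.684210) − 0.25·ln(0.578948) = −0.5·(-0.379490) − 0.25·(-0.546543) = 0.3264.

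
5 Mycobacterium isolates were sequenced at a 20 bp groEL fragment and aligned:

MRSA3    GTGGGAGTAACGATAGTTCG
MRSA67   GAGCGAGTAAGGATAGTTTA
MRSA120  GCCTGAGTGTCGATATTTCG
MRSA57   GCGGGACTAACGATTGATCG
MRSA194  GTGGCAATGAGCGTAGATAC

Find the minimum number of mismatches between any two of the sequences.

4

Pairwise Hamming distances:
  MRSA3 vs MRSA67: 5
  MRSA3 vs MRSA120: 6
  MRSA3 vs MRSA57: 4
  MRSA3 vs MRSA194: 9
  MRSA67 vs MRSA120: 9
  MRSA67 vs MRSA57: 8
  MRSA67 vs MRSA194: 10
  MRSA120 vs MRSA57: 8
  MRSA120 vs MRSA194: 13
  MRSA57 vs MRSA194: 10
The smallest is 4, between MRSA3 and MRSA57.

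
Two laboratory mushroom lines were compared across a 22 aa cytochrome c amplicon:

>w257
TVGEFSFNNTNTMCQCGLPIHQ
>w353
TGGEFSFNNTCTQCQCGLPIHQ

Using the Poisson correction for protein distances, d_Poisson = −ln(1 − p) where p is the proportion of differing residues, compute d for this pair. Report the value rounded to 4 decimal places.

0.1466

Mismatches occur at site 2 (V/G), site 11 (N/C), site 13 (M/Q).
p = 3/22 = 0.136364.
d = −ln(1 − 0.136364) = −ln(0.863636) = 0.1466.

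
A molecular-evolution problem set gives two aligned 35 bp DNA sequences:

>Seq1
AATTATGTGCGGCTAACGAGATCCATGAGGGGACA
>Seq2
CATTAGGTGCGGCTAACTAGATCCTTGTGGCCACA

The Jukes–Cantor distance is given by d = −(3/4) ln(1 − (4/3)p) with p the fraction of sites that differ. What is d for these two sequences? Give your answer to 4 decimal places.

Mismatches occur at site 1 (A↔C), site 6 (T↔G), site 18 (G↔T), site 25 (A↔T), site 28 (A↔T), site 31 (G↔C), site 32 (G↔C).
p = 7/35 = 0.200000.
d = −0.75 · ln(1 − (4/3)·0.200000) = −0.75 · ln(0.733333) = −0.75 · (-0.310155) = 0.2326.

0.2326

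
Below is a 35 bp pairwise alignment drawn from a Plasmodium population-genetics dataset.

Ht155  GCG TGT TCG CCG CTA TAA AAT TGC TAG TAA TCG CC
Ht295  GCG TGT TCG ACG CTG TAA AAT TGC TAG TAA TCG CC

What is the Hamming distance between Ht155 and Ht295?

Mismatches occur at site 10 (C/A), site 15 (A/G).
That gives 2 mismatches out of 35 aligned sites, so the Hamming distance is 2.

2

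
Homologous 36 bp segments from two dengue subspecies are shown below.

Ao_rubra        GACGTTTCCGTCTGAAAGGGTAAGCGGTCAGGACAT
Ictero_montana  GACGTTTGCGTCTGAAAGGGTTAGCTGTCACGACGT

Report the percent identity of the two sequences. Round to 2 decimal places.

86.11%

The sequences differ at positions 8 (C/G), 22 (A/T), 26 (G/T), 31 (G/C), 35 (A/G).
31 of the 36 sites match, so the percent identity is 31/36 × 100 = 86.11%.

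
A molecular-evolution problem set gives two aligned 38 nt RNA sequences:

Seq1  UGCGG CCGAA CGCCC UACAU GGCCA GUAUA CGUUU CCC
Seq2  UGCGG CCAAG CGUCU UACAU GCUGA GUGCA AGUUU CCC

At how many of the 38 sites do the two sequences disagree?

Mismatches occur at site 8 (G↔A), site 10 (A↔G), site 13 (C↔U), site 15 (C↔U), site 22 (G↔C), site 23 (C↔U), site 24 (C↔G), site 28 (A↔G), site 29 (U↔C), site 31 (C↔A).
That gives 10 mismatches out of 38 aligned sites, so the Hamming distance is 10.

10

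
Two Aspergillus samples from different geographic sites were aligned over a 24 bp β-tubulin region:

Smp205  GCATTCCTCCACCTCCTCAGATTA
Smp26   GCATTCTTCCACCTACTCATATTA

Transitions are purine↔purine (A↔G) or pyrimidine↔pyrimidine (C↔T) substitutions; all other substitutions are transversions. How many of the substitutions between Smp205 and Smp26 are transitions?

Mismatches occur at site 7 (C/T, transition), site 15 (C/A, transversion), site 20 (G/T, transversion).
Of the 3 differences, 1 transition and 2 transversions, so the answer is 1.

1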